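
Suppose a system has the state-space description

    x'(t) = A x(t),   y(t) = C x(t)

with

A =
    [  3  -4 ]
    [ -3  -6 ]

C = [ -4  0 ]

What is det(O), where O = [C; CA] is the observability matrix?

CA = [[-12, 16]]
Observability matrix O = [C; CA] = [[-4, 0], [-12, 16]]
det(O) = (-4)·16 - 0·(-12) = -64 - 0 = -64
Since det(O) ≠ 0, rank(O) = 2 and the system is completely observable.

-64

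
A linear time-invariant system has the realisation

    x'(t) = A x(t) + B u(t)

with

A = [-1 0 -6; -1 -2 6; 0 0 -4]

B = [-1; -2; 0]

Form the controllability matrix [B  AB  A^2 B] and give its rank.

AB = [[1], [5], [0]]
A^2B = [[-1], [-11], [0]]
Controllability matrix C = [B  AB  A^2B] = [[-1, 1, -1], [-2, 5, -11], [0, 0, 0]]
Row 3 of C is identically zero, so rank(C) ≤ 2.
The 2×2 minor from rows 1, 2, columns 1, 2 is (-1)·5 - 1·(-2) = -5 - (-2) = -3 ≠ 0, so rank(C) = 2.
rank(C) = 2 < n = 3, so the pair (A, B) is not completely controllable.

2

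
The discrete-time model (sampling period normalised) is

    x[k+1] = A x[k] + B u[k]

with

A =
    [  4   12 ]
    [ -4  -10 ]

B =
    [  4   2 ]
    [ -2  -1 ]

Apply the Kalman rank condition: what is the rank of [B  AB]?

AB = [[-8, -4], [4, 2]]
Controllability matrix C = [B  AB] = [[4, 2, -8, -4], [-2, -1, 4, 2]]
Every column of C is a scalar multiple of column 1 = [4, -2] (multipliers 1, 1/2, -2, -1), so the columns span a one-dimensional space.
C ≠ 0, hence rank(C) = 1.
rank(C) = 1 < n = 2, so the pair (A, B) is not completely controllable.

1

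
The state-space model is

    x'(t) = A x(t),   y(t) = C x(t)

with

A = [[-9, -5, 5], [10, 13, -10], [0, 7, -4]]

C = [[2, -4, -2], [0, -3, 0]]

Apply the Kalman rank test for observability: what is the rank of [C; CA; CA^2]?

2

CA = [[-58, -76, 58], [-30, -39, 30]]
CA^2 = [[-238, -292, 238], [-120, -147, 120]]
Observability matrix O = [C; CA; CA^2] = [[2, -4, -2], [0, -3, 0], [-58, -76, 58], [-30, -39, 30], [-238, -292, 238], [-120, -147, 120]]
The columns c1, c2, c3 of O are linearly dependent: c1 + c3 = 0 (check each entry), so rank(O) ≤ 2.
The 2×2 minor from rows 1, 2, columns 1, 2 is 2·(-3) - (-4)·0 = -6 - 0 = -6 ≠ 0, so rank(O) = 2.
rank(O) = 2 < n = 3, so the pair (A, C) is not completely observable.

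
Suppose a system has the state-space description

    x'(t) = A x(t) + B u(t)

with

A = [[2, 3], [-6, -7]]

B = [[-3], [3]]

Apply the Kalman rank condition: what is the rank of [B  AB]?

1

AB = [[3], [-3]]
Controllability matrix C = [B  AB] = [[-3, 3], [3, -3]]
Every column of C is a scalar multiple of column 1 = [-3, 3] (multipliers 1, -1), so the columns span a one-dimensional space.
C ≠ 0, hence rank(C) = 1.
rank(C) = 1 < n = 2, so the pair (A, B) is not completely controllable.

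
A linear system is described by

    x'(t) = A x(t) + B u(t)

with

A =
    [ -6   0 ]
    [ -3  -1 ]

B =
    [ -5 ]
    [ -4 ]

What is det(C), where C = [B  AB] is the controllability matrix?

AB = [[30], [19]]
Controllability matrix C = [B  AB] = [[-5, 30], [-4, 19]]
det(C) = (-5)·19 - 30·(-4) = -95 - (-120) = 25
Since det(C) ≠ 0, rank(C) = 2 and the system is completely controllable.

25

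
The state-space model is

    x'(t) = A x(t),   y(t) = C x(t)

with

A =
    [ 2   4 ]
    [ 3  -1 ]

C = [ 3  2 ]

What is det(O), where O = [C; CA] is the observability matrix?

6

CA = [[12, 10]]
Observability matrix O = [C; CA] = [[3, 2], [12, 10]]
det(O) = 3·10 - 2·12 = 30 - 24 = 6
Since det(O) ≠ 0, rank(O) = 2 and the system is completely observable.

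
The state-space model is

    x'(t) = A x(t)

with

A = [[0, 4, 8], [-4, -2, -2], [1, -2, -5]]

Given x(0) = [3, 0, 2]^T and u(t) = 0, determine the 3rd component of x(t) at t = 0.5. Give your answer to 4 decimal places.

2.7121

det(sI - A) = s^3 - (tr A)s^2 + (M11 + M22 + M33)s - det A, where Mii is the 2×2 principal minor of A obtained by deleting row i and column i.
tr A = 0 + (-2) + (-5) = -7; M11 = (-2)·(-5) - (-2)·(-2) = 10 - 4 = 6; M22 = 0·(-5) - 8·1 = 0 - 8 = -8; M33 = 0·(-2) - 4·(-4) = 0 - (-16) = 16; sum of minors = 14.
det A = 0·((-2)·(-5) - (-2)·(-2)) - 4·((-4)·(-5) - (-2)·1) + 8·((-4)·(-2) - (-2)·1) = 0·6 - 4·22 + 8·10 = -8.
So p(s) = det(sI - A) = s^3 + 7s^2 + 14s + 8.
Rational-root test: any integer root divides 8. Testing small divisors, s = -1 works: p(-1) = -1 + 7 + (-14) + 8 = 0, so (s + 1) is a factor.
Dividing, p(s) = (s + 1)(s^2 + 6s + 8).
Factor s^2 + 6s + 8: two numbers with sum -6 and product 8 are -2 and -4, so s^2 + 6s + 8 = (s + 2)(s + 4).
Hence p(s) = (s + 1) (s + 2) (s + 4), with roots -4, -2, -1.
The eigenvalues -4, -2, -1 are distinct and real, so A is diagonalisable and x(t) = e^{At} x(0) = V diag(e^{λ_i t}) V^{-1} x(0), where the columns of V are the eigenvectors.
λ = -4: A - (-4)I = [[4, 4, 8], [-4, 2, -2], [1, -2, -1]]. v must be orthogonal to every row; (row 1) × (row 2) = [-24, -24, 24], so take v_1 = [-1, -1, 1]^T.
λ = -2: A - (-2)I = [[2, 4, 8], [-4, 0, -2], [1, -2, -3]]. v must be orthogonal to every row; (row 1) × (row 2) = [-8, -28, 16], so take v_2 = [2, 7, -4]^T.
λ = -1: A - (-1)I = [[1, 4, 8], [-4, -1, -2], [1, -2, -4]]. v must be orthogonal to every row; (row 1) × (row 2) = [0, -30, 15], so take v_3 = [0, -2, 1]^T.
V = [v_1 v_2 v_3] = [[-1, 2, 0], [-1, 7, -2], [1, -4, 1]] has det V = -1, so V^{-1} = adj(V)/det V = [[1, 2, 4], [1, 1, 2], [3, 2, 5]].
Modal coordinates z(0) = V^{-1} x(0): 1·3 + 2·0 + 4·2 = 11; 1·3 + 1·0 + 2·2 = 7; 3·3 + 2·0 + 5·2 = 19; so z(0) = [11, 7, 19]^T.
x_3(t) = Σ_i (v_i)_3 · z_i(0) · e^{λ_i t} (row 3 of V times the modal terms).
x_3(0.5) = 1·11·e^{-4·0.5} + (-4)·7·e^{-2·0.5} + 1·19·e^{-1·0.5} = 11·0.13533528 + (-28)·0.36787944 + 19·0.60653066 = 2.7121.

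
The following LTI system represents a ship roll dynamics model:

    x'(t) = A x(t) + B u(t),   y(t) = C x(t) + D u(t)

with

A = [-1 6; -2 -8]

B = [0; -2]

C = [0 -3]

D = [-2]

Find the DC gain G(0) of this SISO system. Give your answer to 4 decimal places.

G(0) = C(-A)^{-1}B + D = -C A^{-1} B + D.
det A = 20, so A^{-1} = (1/20)·adj(A) = [[-2/5, -3/10], [1/10, -1/20]]
A^{-1} B = [3/5, 1/10]^T
C A^{-1} B = -3/10
G(0) = D - C A^{-1} B = -2 - (-3/10) = -17/10 ≈ -1.7000

-1.7000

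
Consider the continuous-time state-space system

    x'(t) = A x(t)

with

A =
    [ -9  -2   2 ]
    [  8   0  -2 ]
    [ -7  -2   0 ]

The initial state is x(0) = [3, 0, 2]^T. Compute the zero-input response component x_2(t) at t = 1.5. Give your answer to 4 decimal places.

0.1426

det(sI - A) = s^3 - (tr A)s^2 + (M11 + M22 + M33)s - det A, where Mii is the 2×2 principal minor of A obtained by deleting row i and column i.
tr A = (-9) + 0 + 0 = -9; M11 = 0·0 - (-2)·(-2) = 0 - 4 = -4; M22 = (-9)·0 - 2·(-7) = 0 - (-14) = 14; M33 = (-9)·0 - (-2)·8 = 0 - (-16) = 16; sum of minors = 26.
det A = (-9)·(0·0 - (-2)·(-2)) - (-2)·(8·0 - (-2)·(-7)) + 2·(8·(-2) - 0·(-7)) = (-9)·(-4) - (-2)·(-14) + 2·(-16) = -24.
So p(s) = det(sI - A) = s^3 + 9s^2 + 26s + 24.
Rational-root test: any integer root divides 24. Testing small divisors, s = -2 works: p(-2) = -8 + 36 + (-52) + 24 = 0, so (s + 2) is a factor.
Dividing, p(s) = (s + 2)(s^2 + 7s + 12).
Factor s^2 + 7s + 12: two numbers with sum -7 and product 12 are -3 and -4, so s^2 + 7s + 12 = (s + 3)(s + 4).
Hence p(s) = (s + 2) (s + 3) (s + 4), with roots -4, -3, -2.
The eigenvalues -4, -3, -2 are distinct and real, so A is diagonalisable and x(t) = e^{At} x(0) = V diag(e^{λ_i t}) V^{-1} x(0), where the columns of V are the eigenvectors.
λ = -4: A - (-4)I = [[-5, -2, 2], [8, 4, -2], [-7, -2, 4]]. v must be orthogonal to every row; (row 1) × (row 2) = [-4, 6, -4], so take v_1 = [2, -3, 2]^T.
λ = -3: A - (-3)I = [[-6, -2, 2], [8, 3, -2], [-7, -2, 3]]. v must be orthogonal to every row; (row 1) × (row 2) = [-2, 4, -2], so take v_2 = [1, -2, 1]^T.
λ = -2: A - (-2)I = [[-7, -2, 2], [8, 2, -2], [-7, -2, 2]]. v must be orthogonal to every row; (row 1) × (row 2) = [0, 2, 2], so take v_3 = [0, 1, 1]^T.
V = [v_1 v_2 v_3] = [[2, 1, 0], [-3, -2, 1], [2, 1, 1]] has det V = -1, so V^{-1} = adj(V)/det V = [[3, 1, -1], [-5, -2, 2], [-1, 0, 1]].
Modal coordinates z(0) = V^{-1} x(0): 3·3 + 1·0 + (-1)·2 = 7; (-5)·3 + (-2)·0 + 2·2 = -11; (-1)·3 + 0·0 + 1·2 = -1; so z(0) = [7, -11, -1]^T.
x_2(t) = Σ_i (v_i)_2 · z_i(0) · e^{λ_i t} (row 2 of V times the modal terms).
x_2(1.5) = (-3)·7·e^{-4·1.5} + (-2)·(-11)·e^{-3·1.5} + 1·(-1)·e^{-2·1.5} = (-21)·0.002479 + 22·0.011109 + (-1)·0.049787 = 0.1426.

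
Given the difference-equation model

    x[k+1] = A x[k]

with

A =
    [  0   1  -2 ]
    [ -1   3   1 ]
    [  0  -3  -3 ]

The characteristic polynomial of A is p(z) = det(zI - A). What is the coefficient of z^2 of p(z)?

0

Expand det(zI - A) for the 3×3 matrix.
p(z) = z^3 - 5z + 9.
(Check: constant term = det(-A) = (-1)^3 det A = 9; coefficient of z^2 = -tr A = 0.)
The coefficient of z^2 is 0.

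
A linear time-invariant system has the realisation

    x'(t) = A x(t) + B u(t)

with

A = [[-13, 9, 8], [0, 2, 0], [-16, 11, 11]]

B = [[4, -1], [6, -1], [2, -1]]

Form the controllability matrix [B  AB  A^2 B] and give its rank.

2

AB = [[18, -4], [12, -2], [24, -6]]
A^2B = [[66, -14], [24, -4], [108, -24]]
Controllability matrix C = [B  AB  A^2B] = [[4, -1, 18, -4, 66, -14], [6, -1, 12, -2, 24, -4], [2, -1, 24, -6, 108, -24]]
The rows r1, r2, r3 of C are linearly dependent: -2·r1 + r2 + r3 = 0 (check each entry), so rank(C) ≤ 2.
The 2×2 minor from rows 1, 2, columns 1, 2 is 4·(-1) - (-1)·6 = -4 - (-6) = 2 ≠ 0, so rank(C) = 2.
rank(C) = 2 < n = 3, so the pair (A, B) is not completely controllable.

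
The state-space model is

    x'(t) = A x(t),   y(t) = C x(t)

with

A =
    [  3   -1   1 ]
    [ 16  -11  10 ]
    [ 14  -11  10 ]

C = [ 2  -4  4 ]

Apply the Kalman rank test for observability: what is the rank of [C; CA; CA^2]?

2

CA = [[-2, -2, 2]]
CA^2 = [[-10, 2, -2]]
Observability matrix O = [C; CA; CA^2] = [[2, -4, 4], [-2, -2, 2], [-10, 2, -2]]
The columns c1, c2, c3 of O are linearly dependent: c2 + c3 = 0 (check each entry), so rank(O) ≤ 2.
The 2×2 minor from rows 1, 2, columns 1, 2 is 2·(-2) - (-4)·(-2) = -4 - 8 = -12 ≠ 0, so rank(O) = 2.
rank(O) = 2 < n = 3, so the pair (A, C) is not completely observable.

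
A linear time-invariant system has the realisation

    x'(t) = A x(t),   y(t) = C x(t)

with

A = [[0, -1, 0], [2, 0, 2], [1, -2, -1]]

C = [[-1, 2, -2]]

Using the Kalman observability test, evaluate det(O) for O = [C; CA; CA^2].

288

CA = [[2, 5, 6]]
CA^2 = [[16, -14, 4]]
Observability matrix O = [C; CA; CA^2] = [[-1, 2, -2], [2, 5, 6], [16, -14, 4]]
Expanding along the first row, det(O) = (-1)·(5·4 - 6·(-14)) - 2·(2·4 - 6·16) + (-2)·(2·(-14) - 5·16) = (-1)·104 - 2·(-88) + (-2)·(-108) = 288
Since det(O) ≠ 0, rank(O) = 3 and the system is completely observable.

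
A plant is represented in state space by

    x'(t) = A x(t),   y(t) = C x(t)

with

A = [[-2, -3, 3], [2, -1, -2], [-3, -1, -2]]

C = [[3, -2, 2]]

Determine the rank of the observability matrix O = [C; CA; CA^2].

CA = [[-16, -9, 9]]
CA^2 = [[-13, 48, -48]]
Observability matrix O = [C; CA; CA^2] = [[3, -2, 2], [-16, -9, 9], [-13, 48, -48]]
The columns c1, c2, c3 of O are linearly dependent: c2 + c3 = 0 (check each entry), so rank(O) ≤ 2.
The 2×2 minor from rows 1, 2, columns 1, 2 is 3·(-9) - (-2)·(-16) = -27 - 32 = -59 ≠ 0, so rank(O) = 2.
rank(O) = 2 < n = 3, so the pair (A, C) is not completely observable.

2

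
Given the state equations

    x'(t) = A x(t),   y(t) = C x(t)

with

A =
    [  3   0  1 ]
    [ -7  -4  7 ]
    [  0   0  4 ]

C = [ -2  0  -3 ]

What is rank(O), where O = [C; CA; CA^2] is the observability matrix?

CA = [[-6, 0, -14]]
CA^2 = [[-18, 0, -62]]
Observability matrix O = [C; CA; CA^2] = [[-2, 0, -3], [-6, 0, -14], [-18, 0, -62]]
Column 2 of O is identically zero, so rank(O) ≤ 2.
The 2×2 minor from rows 1, 2, columns 1, 3 is (-2)·(-14) - (-3)·(-6) = 28 - 18 = 10 ≠ 0, so rank(O) = 2.
rank(O) = 2 < n = 3, so the pair (A, C) is not completely observable.

2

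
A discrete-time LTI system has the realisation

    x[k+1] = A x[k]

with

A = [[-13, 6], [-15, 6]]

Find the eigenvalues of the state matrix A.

det(zI - A) = z^2 - (tr A)z + det A, with tr A = (-13) + 6 = -7 and det A = (-13)·6 - 6·(-15) = -78 - (-90) = 12.
So p(z) = det(zI - A) = z^2 + 7z + 12.
Factor z^2 + 7z + 12: two numbers with sum -7 and product 12 are -3 and -4, so z^2 + 7z + 12 = (z + 3)(z + 4).
Hence p(z) = (z + 3) (z + 4), with roots -4, -3.

-4, -3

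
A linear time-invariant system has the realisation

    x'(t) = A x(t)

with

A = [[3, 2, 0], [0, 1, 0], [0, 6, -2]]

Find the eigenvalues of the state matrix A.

-2, 1, 3

det(sI - A) = s^3 - (tr A)s^2 + (M11 + M22 + M33)s - det A, where Mii is the 2×2 principal minor of A obtained by deleting row i and column i.
tr A = 3 + 1 + (-2) = 2; M11 = 1·(-2) - 0·6 = -2 - 0 = -2; M22 = 3·(-2) - 0·0 = -6 - 0 = -6; M33 = 3·1 - 2·0 = 3 - 0 = 3; sum of minors = -5.
det A = 3·(1·(-2) - 0·6) - 2·(0·(-2) - 0·0) + 0·(0·6 - 1·0) = 3·(-2) - 2·0 + 0·0 = -6.
So p(s) = det(sI - A) = s^3 - 2s^2 - 5s + 6.
Rational-root test: any integer root divides 6. Testing small divisors, s = 1 works: p(1) = 1 + (-2) + (-5) + 6 = 0, so (s - 1) is a factor.
Dividing, p(s) = (s - 1)(s^2 - s - 6).
Factor s^2 - s - 6: two numbers with sum 1 and product -6 are 3 and -2, so s^2 - s - 6 = (s - 3)(s + 2).
Hence p(s) = (s - 3) (s - 1) (s + 2), with roots -2, 1, 3.
At least one eigenvalue has non-negative real part, so the system is not asymptotically stable.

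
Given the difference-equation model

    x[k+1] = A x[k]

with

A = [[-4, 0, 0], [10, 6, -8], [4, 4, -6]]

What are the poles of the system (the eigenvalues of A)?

det(zI - A) = z^3 - (tr A)z^2 + (M11 + M22 + M33)z - det A, where Mii is the 2×2 principal minor of A obtained by deleting row i and column i.
tr A = (-4) + 6 + (-6) = -4; M11 = 6·(-6) - (-8)·4 = -36 - (-32) = -4; M22 = (-4)·(-6) - 0·4 = 24 - 0 = 24; M33 = (-4)·6 - 0·10 = -24 - 0 = -24; sum of minors = -4.
det A = (-4)·(6·(-6) - (-8)·4) - 0·(10·(-6) - (-8)·4) + 0·(10·4 - 6·4) = (-4)·(-4) - 0·(-28) + 0·16 = 16.
So p(z) = det(zI - A) = z^3 + 4z^2 - 4z - 16.
Rational-root test: any integer root divides -16. Testing small divisors, z = -2 works: p(-2) = -8 + 16 + 8 + (-16) = 0, so (z + 2) is a factor.
Dividing, p(z) = (z + 2)(z^2 + 2z - 8).
Factor z^2 + 2z - 8: two numbers with sum -2 and product -8 are 2 and -4, so z^2 + 2z - 8 = (z - 2)(z + 4).
Hence p(z) = (z - 2) (z + 2) (z + 4), with roots -4, -2, 2.

-4, -2, 2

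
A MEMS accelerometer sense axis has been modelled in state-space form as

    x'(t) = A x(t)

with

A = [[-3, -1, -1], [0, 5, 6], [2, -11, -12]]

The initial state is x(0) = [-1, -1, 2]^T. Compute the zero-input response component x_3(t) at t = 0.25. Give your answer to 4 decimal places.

0.3329

det(sI - A) = s^3 - (tr A)s^2 + (M11 + M22 + M33)s - det A, where Mii is the 2×2 principal minor of A obtained by deleting row i and column i.
tr A = (-3) + 5 + (-12) = -10; M11 = 5·(-12) - 6·(-11) = -60 - (-66) = 6; M22 = (-3)·(-12) - (-1)·2 = 36 - (-2) = 38; M33 = (-3)·5 - (-1)·0 = -15 - 0 = -15; sum of minors = 29.
det A = (-3)·(5·(-12) - 6·(-11)) - (-1)·(0·(-12) - 6·2) + (-1)·(0·(-11) - 5·2) = (-3)·6 - (-1)·(-12) + (-1)·(-10) = -20.
So p(s) = det(sI - A) = s^3 + 10s^2 + 29s + 20.
Rational-root test: any integer root divides 20. Testing small divisors, s = -1 works: p(-1) = -1 + 10 + (-29) + 20 = 0, so (s + 1) is a factor.
Dividing, p(s) = (s + 1)(s^2 + 9s + 20).
Factor s^2 + 9s + 20: two numbers with sum -9 and product 20 are -4 and -5, so s^2 + 9s + 20 = (s + 4)(s + 5).
Hence p(s) = (s + 1) (s + 4) (s + 5), with roots -5, -4, -1.
The eigenvalues -5, -4, -1 are distinct and real, so A is diagonalisable and x(t) = e^{At} x(0) = V diag(e^{λ_i t}) V^{-1} x(0), where the columns of V are the eigenvectors.
λ = -5: A - (-5)I = [[2, -1, -1], [0, 10, 6], [2, -11, -7]]. v must be orthogonal to every row; (row 1) × (row 2) = [4, -12, 20], so take v_1 = [1, -3, 5]^T.
λ = -4: A - (-4)I = [[1, -1, -1], [0, 9, 6], [2, -11, -8]]. v must be orthogonal to every row; (row 1) × (row 2) = [3, -6, 9], so take v_2 = [1, -2, 3]^T.
λ = -1: A - (-1)I = [[-2, -1, -1], [0, 6, 6], [2, -11, -11]]. v must be orthogonal to every row; (row 1) × (row 2) = [0, 12, -12], so take v_3 = [0, -1, 1]^T.
V = [v_1 v_2 v_3] = [[1, 1, 0], [-3, -2, -1], [5, 3, 1]] has det V = -1, so V^{-1} = adj(V)/det V = [[-1, 1, 1], [2, -1, -1], [-1, -2, -1]].
Modal coordinates z(0) = V^{-1} x(0): (-1)·(-1) + 1·(-1) + 1·2 = 2; 2·(-1) + (-1)·(-1) + (-1)·2 = -3; (-1)·(-1) + (-2)·(-1) + (-1)·2 = 1; so z(0) = [2, -3, 1]^T.
x_3(t) = Σ_i (v_i)_3 · z_i(0) · e^{λ_i t} (row 3 of V times the modal terms).
x_3(0.25) = 5·2·e^{-5·0.25} + 3·(-3)·e^{-4·0.25} + 1·1·e^{-1·0.25} = 10·0.286505 + (-9)·0.367879 + 1·0.778801 = 0.3329.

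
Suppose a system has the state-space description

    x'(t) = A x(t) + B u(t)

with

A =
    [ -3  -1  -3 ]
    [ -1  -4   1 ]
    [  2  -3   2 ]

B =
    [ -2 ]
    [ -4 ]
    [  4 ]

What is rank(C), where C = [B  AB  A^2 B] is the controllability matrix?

3

AB = [[-2], [22], [16]]
A^2B = [[-64], [-70], [-38]]
Controllability matrix C = [B  AB  A^2B] = [[-2, -2, -64], [-4, 22, -70], [4, 16, -38]]
det(C) = (-2)·(22·(-38) - (-70)·16) - (-2)·((-4)·(-38) - (-70)·4) + (-64)·((-4)·16 - 22·4) = (-2)·284 - (-2)·432 + (-64)·(-152) = 10024 ≠ 0, so rank(C) = 3.
rank(C) = 3 = n, so the pair (A, B) is completely controllable.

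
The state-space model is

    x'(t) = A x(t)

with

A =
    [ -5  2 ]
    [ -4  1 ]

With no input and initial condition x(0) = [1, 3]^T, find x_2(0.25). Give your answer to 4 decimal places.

det(sI - A) = s^2 - (tr A)s + det A, with tr A = (-5) + 1 = -4 and det A = (-5)·1 - 2·(-4) = -5 - (-8) = 3.
So p(s) = det(sI - A) = s^2 + 4s + 3.
Factor s^2 + 4s + 3: two numbers with sum -4 and product 3 are -1 and -3, so s^2 + 4s + 3 = (s + 1)(s + 3).
Hence p(s) = (s + 1) (s + 3), with roots -3, -1.
The eigenvalues -3, -1 are distinct and real, so A is diagonalisable and x(t) = e^{At} x(0) = V diag(e^{λ_i t}) V^{-1} x(0), where the columns of V are the eigenvectors.
λ = -3: A - (-3)I = [[-2, 2], [-4, 4]]. Row 1 gives (-2)·v1 + 2·v2 = 0, so take v_1 = [1, 1]^T.
λ = -1: A - (-1)I = [[-4, 2], [-4, 2]]. Row 1 gives (-4)·v1 + 2·v2 = 0, so take v_2 = [-1, -2]^T.
V = [v_1 v_2] = [[1, -1], [1, -2]] has det V = -1, so V^{-1} = adj(V)/det V = [[2, -1], [1, -1]].
Modal coordinates z(0) = V^{-1} x(0): 2·1 + (-1)·3 = -1; 1·1 + (-1)·3 = -2; so z(0) = [-1, -2]^T.
x_2(t) = Σ_i (v_i)_2 · z_i(0) · e^{λ_i t} (row 2 of V times the modal terms).
x_2(0.25) = 1·(-1)·e^{-3·0.25} + (-2)·(-2)·e^{-1·0.25} = (-1)·0.472367 + 4·0.778801 = 2.6428.

2.6428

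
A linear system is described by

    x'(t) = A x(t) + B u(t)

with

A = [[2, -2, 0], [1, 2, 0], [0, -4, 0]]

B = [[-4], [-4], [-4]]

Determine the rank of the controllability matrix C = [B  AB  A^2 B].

AB = [[0], [-12], [16]]
A^2B = [[24], [-24], [48]]
Controllability matrix C = [B  AB  A^2B] = [[-4, 0, 24], [-4, -12, -24], [-4, 16, 48]]
det(C) = (-4)·((-12)·48 - (-24)·16) - 0·((-4)·48 - (-24)·(-4)) + 24·((-4)·16 - (-12)·(-4)) = (-4)·(-192) - 0·(-288) + 24·(-112) = -1920 ≠ 0, so rank(C) = 3.
rank(C) = 3 = n, so the pair (A, B) is completely controllable.

3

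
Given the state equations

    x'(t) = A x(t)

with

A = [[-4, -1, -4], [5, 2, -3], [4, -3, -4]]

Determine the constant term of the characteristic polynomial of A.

-152

Expand det(sI - A) for the 3×3 matrix.
p(s) = s^3 + 6s^2 + 12s - 152.
(Check: constant term = det(-A) = (-1)^3 det A = -152; coefficient of s^2 = -tr A = 6.)
The constant term is -152.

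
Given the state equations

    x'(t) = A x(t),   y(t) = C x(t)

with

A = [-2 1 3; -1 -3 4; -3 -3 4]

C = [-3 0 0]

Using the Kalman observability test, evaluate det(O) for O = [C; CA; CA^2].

-1404

CA = [[6, -3, -9]]
CA^2 = [[18, 42, -30]]
Observability matrix O = [C; CA; CA^2] = [[-3, 0, 0], [6, -3, -9], [18, 42, -30]]
Expanding along the first row, det(O) = (-3)·((-3)·(-30) - (-9)·42) - 0·(6·(-30) - (-9)·18) + 0·(6·42 - (-3)·18) = (-3)·468 - 0·(-18) + 0·306 = -1404
Since det(O) ≠ 0, rank(O) = 3 and the system is completely observable.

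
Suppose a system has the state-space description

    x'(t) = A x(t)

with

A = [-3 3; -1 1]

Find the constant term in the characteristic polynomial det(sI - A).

For a 2×2 matrix, det(sI - A) = s^2 - (tr A)s + det A.
tr A = -2, det A = 0.
So p(s) = s^2 + 2s.
The constant term is 0.

0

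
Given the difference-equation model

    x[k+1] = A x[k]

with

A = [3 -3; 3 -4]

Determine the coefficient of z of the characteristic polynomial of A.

For a 2×2 matrix, det(zI - A) = z^2 - (tr A)z + det A.
tr A = -1, det A = -3.
So p(z) = z^2 + z - 3.
The coefficient of z is 1.

1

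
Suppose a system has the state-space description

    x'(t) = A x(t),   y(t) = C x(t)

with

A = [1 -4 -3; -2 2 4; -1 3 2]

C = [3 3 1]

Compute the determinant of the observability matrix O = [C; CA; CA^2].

CA = [[-4, -3, 5]]
CA^2 = [[-3, 25, 10]]
Observability matrix O = [C; CA; CA^2] = [[3, 3, 1], [-4, -3, 5], [-3, 25, 10]]
Expanding along the first row, det(O) = 3·((-3)·10 - 5·25) - 3·((-4)·10 - 5·(-3)) + 1·((-4)·25 - (-3)·(-3)) = 3·(-155) - 3·(-25) + 1·(-109) = -499
Since det(O) ≠ 0, rank(O) = 3 and the system is completely observable.

-499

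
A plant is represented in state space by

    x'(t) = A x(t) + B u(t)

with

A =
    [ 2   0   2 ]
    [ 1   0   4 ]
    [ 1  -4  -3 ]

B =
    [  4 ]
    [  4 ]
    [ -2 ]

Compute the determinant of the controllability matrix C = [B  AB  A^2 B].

-1408

AB = [[4], [-4], [-6]]
A^2B = [[-4], [-20], [38]]
Controllability matrix C = [B  AB  A^2B] = [[4, 4, -4], [4, -4, -20], [-2, -6, 38]]
Expanding along the first row, det(C) = 4·((-4)·38 - (-20)·(-6)) - 4·(4·38 - (-20)·(-2)) + (-4)·(4·(-6) - (-4)·(-2)) = 4·(-272) - 4·112 + (-4)·(-32) = -1408
Since det(C) ≠ 0, rank(C) = 3 and the system is completely controllable.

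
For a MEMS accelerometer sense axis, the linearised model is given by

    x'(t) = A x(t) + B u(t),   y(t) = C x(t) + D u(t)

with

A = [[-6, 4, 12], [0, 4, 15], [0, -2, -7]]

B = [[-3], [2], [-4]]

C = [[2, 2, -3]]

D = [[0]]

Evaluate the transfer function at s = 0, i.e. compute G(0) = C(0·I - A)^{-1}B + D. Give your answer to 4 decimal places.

-71.6667

G(0) = C(-A)^{-1}B + D = -C A^{-1} B + D.
det A = -12, so A^{-1} = (1/-12)·adj(A) = [[-1/6, -1/3, -1], [0, -7/2, -15/2], [0, 1, 2]]
A^{-1} B = [23/6, 23, -6]^T
C A^{-1} B = 215/3
G(0) = D - C A^{-1} B = 0 - (215/3) = -215/3 ≈ -71.6667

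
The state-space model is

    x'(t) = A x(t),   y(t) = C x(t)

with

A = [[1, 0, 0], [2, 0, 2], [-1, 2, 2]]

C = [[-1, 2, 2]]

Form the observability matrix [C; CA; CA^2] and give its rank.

CA = [[1, 4, 8]]
CA^2 = [[1, 16, 24]]
Observability matrix O = [C; CA; CA^2] = [[-1, 2, 2], [1, 4, 8], [1, 16, 24]]
det(O) = (-1)·(4·24 - 8·16) - 2·(1·24 - 8·1) + 2·(1·16 - 4·1) = (-1)·(-32) - 2·16 + 2·12 = 24 ≠ 0, so rank(O) = 3.
rank(O) = 3 = n, so the pair (A, C) is completely observable.

3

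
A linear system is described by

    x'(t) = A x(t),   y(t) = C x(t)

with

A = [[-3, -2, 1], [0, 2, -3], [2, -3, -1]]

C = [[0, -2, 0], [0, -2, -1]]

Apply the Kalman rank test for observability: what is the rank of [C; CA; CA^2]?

3

CA = [[0, -4, 6], [-2, -1, 7]]
CA^2 = [[12, -26, 6], [20, -19, -6]]
Observability matrix O = [C; CA; CA^2] = [[0, -2, 0], [0, -2, -1], [0, -4, 6], [-2, -1, 7], [12, -26, 6], [20, -19, -6]]
Take the 3×3 submatrix of O formed by rows 1, 2, 4: [[0, -2, 0], [0, -2, -1], [-2, -1, 7]]. Its determinant is 0·((-2)·7 - (-1)·(-1)) - (-2)·(0·7 - (-1)·(-2)) + 0·(0·(-1) - (-2)·(-2)) = 0·(-15) - (-2)·(-2) + 0·(-4) = -4 ≠ 0.
So rank(O) ≥ 3; since O has 3 columns, rank(O) = 3.
rank(O) = 3 = n, so the pair (A, C) is completely observable.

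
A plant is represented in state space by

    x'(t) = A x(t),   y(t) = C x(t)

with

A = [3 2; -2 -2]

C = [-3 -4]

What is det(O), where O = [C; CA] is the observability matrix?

-10

CA = [[-1, 2]]
Observability matrix O = [C; CA] = [[-3, -4], [-1, 2]]
det(O) = (-3)·2 - (-4)·(-1) = -6 - 4 = -10
Since det(O) ≠ 0, rank(O) = 2 and the system is completely observable.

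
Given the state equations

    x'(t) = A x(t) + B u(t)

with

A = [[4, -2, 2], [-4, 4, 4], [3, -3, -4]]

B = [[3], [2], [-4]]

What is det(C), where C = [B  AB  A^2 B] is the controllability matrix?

AB = [[0], [-20], [19]]
A^2B = [[78], [-4], [-16]]
Controllability matrix C = [B  AB  A^2B] = [[3, 0, 78], [2, -20, -4], [-4, 19, -16]]
Expanding along the first row, det(C) = 3·((-20)·(-16) - (-4)·19) - 0·(2·(-16) - (-4)·(-4)) + 78·(2·19 - (-20)·(-4)) = 3·396 - 0·(-48) + 78·(-42) = -2088
Since det(C) ≠ 0, rank(C) = 3 and the system is completely controllable.

-2088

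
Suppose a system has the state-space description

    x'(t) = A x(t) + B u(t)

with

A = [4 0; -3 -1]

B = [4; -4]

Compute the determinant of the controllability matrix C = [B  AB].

AB = [[16], [-8]]
Controllability matrix C = [B  AB] = [[4, 16], [-4, -8]]
det(C) = 4·(-8) - 16·(-4) = -32 - (-64) = 32
Since det(C) ≠ 0, rank(C) = 2 and the system is completely controllable.

32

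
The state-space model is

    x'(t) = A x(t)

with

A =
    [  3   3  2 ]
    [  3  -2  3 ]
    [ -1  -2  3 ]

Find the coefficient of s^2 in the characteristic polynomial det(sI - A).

Expand det(sI - A) for the 3×3 matrix.
p(s) = s^3 - 4s^2 - 4s + 52.
(Check: constant term = det(-A) = (-1)^3 det A = 52; coefficient of s^2 = -tr A = -4.)
The coefficient of s^2 is -4.

-4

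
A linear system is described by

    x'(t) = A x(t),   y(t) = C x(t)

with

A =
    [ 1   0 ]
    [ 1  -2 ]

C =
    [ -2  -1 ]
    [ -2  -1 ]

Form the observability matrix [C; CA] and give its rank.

CA = [[-3, 2], [-3, 2]]
Observability matrix O = [C; CA] = [[-2, -1], [-2, -1], [-3, 2], [-3, 2]]
Take the 2×2 submatrix of O formed by rows 1, 3: [[-2, -1], [-3, 2]]. Its determinant is (-2)·2 - (-1)·(-3) = -4 - 3 = -7 ≠ 0.
So rank(O) ≥ 2; since O has 2 columns, rank(O) = 2.
rank(O) = 2 = n, so the pair (A, C) is completely observable.

2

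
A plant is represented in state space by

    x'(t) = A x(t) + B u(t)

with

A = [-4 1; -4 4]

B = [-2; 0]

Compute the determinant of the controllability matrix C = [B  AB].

AB = [[8], [8]]
Controllability matrix C = [B  AB] = [[-2, 8], [0, 8]]
det(C) = (-2)·8 - 8·0 = -16 - 0 = -16
Since det(C) ≠ 0, rank(C) = 2 and the system is completely controllable.

-16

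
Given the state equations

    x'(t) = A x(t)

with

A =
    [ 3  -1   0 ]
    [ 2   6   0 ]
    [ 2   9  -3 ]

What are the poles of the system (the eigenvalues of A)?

det(sI - A) = s^3 - (tr A)s^2 + (M11 + M22 + M33)s - det A, where Mii is the 2×2 principal minor of A obtained by deleting row i and column i.
tr A = 3 + 6 + (-3) = 6; M11 = 6·(-3) - 0·9 = -18 - 0 = -18; M22 = 3·(-3) - 0·2 = -9 - 0 = -9; M33 = 3·6 - (-1)·2 = 18 - (-2) = 20; sum of minors = -7.
det A = 3·(6·(-3) - 0·9) - (-1)·(2·(-3) - 0·2) + 0·(2·9 - 6·2) = 3·(-18) - (-1)·(-6) + 0·6 = -60.
So p(s) = det(sI - A) = s^3 - 6s^2 - 7s + 60.
Rational-root test: any integer root divides 60. Testing small divisors, s = -3 works: p(-3) = -27 + (-54) + 21 + 60 = 0, so (s + 3) is a factor.
Dividing, p(s) = (s + 3)(s^2 - 9s + 20).
Factor s^2 - 9s + 20: two numbers with sum 9 and product 20 are 5 and 4, so s^2 - 9s + 20 = (s - 5)(s - 4).
Hence p(s) = (s - 5) (s - 4) (s + 3), with roots -3, 4, 5.
At least one eigenvalue has non-negative real part, so the system is not asymptotically stable.

-3, 4, 5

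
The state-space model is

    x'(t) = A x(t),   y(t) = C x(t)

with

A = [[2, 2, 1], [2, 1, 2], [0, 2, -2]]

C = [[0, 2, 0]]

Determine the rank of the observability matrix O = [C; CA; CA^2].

3

CA = [[4, 2, 4]]
CA^2 = [[12, 18, 0]]
Observability matrix O = [C; CA; CA^2] = [[0, 2, 0], [4, 2, 4], [12, 18, 0]]
det(O) = 0·(2·0 - 4·18) - 2·(4·0 - 4·12) + 0·(4·18 - 2·12) = 0·(-72) - 2·(-48) + 0·48 = 96 ≠ 0, so rank(O) = 3.
rank(O) = 3 = n, so the pair (A, C) is completely observable.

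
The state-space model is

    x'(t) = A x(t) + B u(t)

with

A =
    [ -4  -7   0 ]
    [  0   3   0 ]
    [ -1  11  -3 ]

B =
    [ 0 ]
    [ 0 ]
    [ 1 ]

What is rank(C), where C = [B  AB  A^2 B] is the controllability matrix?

AB = [[0], [0], [-3]]
A^2B = [[0], [0], [9]]
Controllability matrix C = [B  AB  A^2B] = [[0, 0, 0], [0, 0, 0], [1, -3, 9]]
Every column of C is a scalar multiple of column 1 = [0, 0, 1] (multipliers 1, -3, 9), so the columns span a one-dimensional space.
C ≠ 0, hence rank(C) = 1.
rank(C) = 1 < n = 3, so the pair (A, B) is not completely controllable.

1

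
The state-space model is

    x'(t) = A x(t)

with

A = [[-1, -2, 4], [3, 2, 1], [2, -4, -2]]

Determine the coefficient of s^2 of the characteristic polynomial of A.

Expand det(sI - A) for the 3×3 matrix.
p(s) = s^3 + s^2 - 2s + 80.
(Check: constant term = det(-A) = (-1)^3 det A = 80; coefficient of s^2 = -tr A = 1.)
The coefficient of s^2 is 1.

1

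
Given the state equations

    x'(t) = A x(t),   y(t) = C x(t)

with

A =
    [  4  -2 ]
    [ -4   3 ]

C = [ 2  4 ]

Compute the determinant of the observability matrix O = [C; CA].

CA = [[-8, 8]]
Observability matrix O = [C; CA] = [[2, 4], [-8, 8]]
det(O) = 2·8 - 4·(-8) = 16 - (-32) = 48
Since det(O) ≠ 0, rank(O) = 2 and the system is completely observable.

48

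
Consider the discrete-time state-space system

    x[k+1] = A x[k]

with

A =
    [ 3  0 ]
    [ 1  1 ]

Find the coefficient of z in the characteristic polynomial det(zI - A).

For a 2×2 matrix, det(zI - A) = z^2 - (tr A)z + det A.
tr A = 4, det A = 3.
So p(z) = z^2 - 4z + 3.
The coefficient of z is -4.

-4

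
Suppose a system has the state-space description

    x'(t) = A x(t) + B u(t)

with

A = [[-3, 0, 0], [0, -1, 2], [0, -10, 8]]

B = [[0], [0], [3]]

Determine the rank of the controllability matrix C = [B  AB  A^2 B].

AB = [[0], [6], [24]]
A^2B = [[0], [42], [132]]
Controllability matrix C = [B  AB  A^2B] = [[0, 0, 0], [0, 6, 42], [3, 24, 132]]
Row 1 of C is identically zero, so rank(C) ≤ 2.
The 2×2 minor from rows 2, 3, columns 1, 2 is 0·24 - 6·3 = 0 - 18 = -18 ≠ 0, so rank(C) = 2.
rank(C) = 2 < n = 3, so the pair (A, B) is not completely controllable.

2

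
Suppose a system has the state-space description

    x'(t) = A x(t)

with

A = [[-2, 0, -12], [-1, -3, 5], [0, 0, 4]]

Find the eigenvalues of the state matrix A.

-3, -2, 4

det(sI - A) = s^3 - (tr A)s^2 + (M11 + M22 + M33)s - det A, where Mii is the 2×2 principal minor of A obtained by deleting row i and column i.
tr A = (-2) + (-3) + 4 = -1; M11 = (-3)·4 - 5·0 = -12 - 0 = -12; M22 = (-2)·4 - (-12)·0 = -8 - 0 = -8; M33 = (-2)·(-3) - 0·(-1) = 6 - 0 = 6; sum of minors = -14.
det A = (-2)·((-3)·4 - 5·0) - 0·((-1)·4 - 5·0) + (-12)·((-1)·0 - (-3)·0) = (-2)·(-12) - 0·(-4) + (-12)·0 = 24.
So p(s) = det(sI - A) = s^3 + s^2 - 14s - 24.
Rational-root test: any integer root divides -24. Testing small divisors, s = -2 works: p(-2) = -8 + 4 + 28 + (-24) = 0, so (s + 2) is a factor.
Dividing, p(s) = (s + 2)(s^2 - s - 12).
Factor s^2 - s - 12: two numbers with sum 1 and product -12 are 4 and -3, so s^2 - s - 12 = (s - 4)(s + 3).
Hence p(s) = (s - 4) (s + 2) (s + 3), with roots -3, -2, 4.
At least one eigenvalue has non-negative real part, so the system is not asymptotically stable.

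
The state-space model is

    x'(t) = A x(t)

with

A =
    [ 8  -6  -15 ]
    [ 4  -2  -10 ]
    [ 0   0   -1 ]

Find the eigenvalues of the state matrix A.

det(sI - A) = s^3 - (tr A)s^2 + (M11 + M22 + M33)s - det A, where Mii is the 2×2 principal minor of A obtained by deleting row i and column i.
tr A = 8 + (-2) + (-1) = 5; M11 = (-2)·(-1) - (-10)·0 = 2 - 0 = 2; M22 = 8·(-1) - (-15)·0 = -8 - 0 = -8; M33 = 8·(-2) - (-6)·4 = -16 - (-24) = 8; sum of minors = 2.
det A = 8·((-2)·(-1) - (-10)·0) - (-6)·(4·(-1) - (-10)·0) + (-15)·(4·0 - (-2)·0) = 8·2 - (-6)·(-4) + (-15)·0 = -8.
So p(s) = det(sI - A) = s^3 - 5s^2 + 2s + 8.
Rational-root test: any integer root divides 8. Testing small divisors, s = -1 works: p(-1) = -1 + (-5) + (-2) + 8 = 0, so (s + 1) is a factor.
Dividing, p(s) = (s + 1)(s^2 - 6s + 8).
Factor s^2 - 6s + 8: two numbers with sum 6 and product 8 are 4 and 2, so s^2 - 6s + 8 = (s - 4)(s - 2).
Hence p(s) = (s - 4) (s - 2) (s + 1), with roots -1, 2, 4.
At least one eigenvalue has non-negative real part, so the system is not asymptotically stable.

-1, 2, 4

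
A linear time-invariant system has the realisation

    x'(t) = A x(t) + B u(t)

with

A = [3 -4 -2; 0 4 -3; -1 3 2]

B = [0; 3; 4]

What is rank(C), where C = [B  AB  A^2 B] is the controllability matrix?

3

AB = [[-20], [0], [17]]
A^2B = [[-94], [-51], [54]]
Controllability matrix C = [B  AB  A^2B] = [[0, -20, -94], [3, 0, -51], [4, 17, 54]]
det(C) = 0·(0·54 - (-51)·17) - (-20)·(3·54 - (-51)·4) + (-94)·(3·17 - 0·4) = 0·867 - (-20)·366 + (-94)·51 = 2526 ≠ 0, so rank(C) = 3.
rank(C) = 3 = n, so the pair (A, B) is completely controllable.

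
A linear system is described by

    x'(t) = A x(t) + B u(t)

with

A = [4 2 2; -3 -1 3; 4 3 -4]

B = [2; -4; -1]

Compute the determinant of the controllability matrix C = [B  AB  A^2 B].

AB = [[-2], [-5], [0]]
A^2B = [[-18], [11], [-23]]
Controllability matrix C = [B  AB  A^2B] = [[2, -2, -18], [-4, -5, 11], [-1, 0, -23]]
Expanding along the first row, det(C) = 2·((-5)·(-23) - 11·0) - (-2)·((-4)·(-23) - 11·(-1)) + (-18)·((-4)·0 - (-5)·(-1)) = 2·115 - (-2)·103 + (-18)·(-5) = 526
Since det(C) ≠ 0, rank(C) = 3 and the system is completely controllable.

526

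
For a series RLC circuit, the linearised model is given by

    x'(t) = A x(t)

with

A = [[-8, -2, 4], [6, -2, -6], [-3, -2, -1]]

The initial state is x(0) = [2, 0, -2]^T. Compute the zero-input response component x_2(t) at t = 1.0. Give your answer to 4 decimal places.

det(sI - A) = s^3 - (tr A)s^2 + (M11 + M22 + M33)s - det A, where Mii is the 2×2 principal minor of A obtained by deleting row i and column i.
tr A = (-8) + (-2) + (-1) = -11; M11 = (-2)·(-1) - (-6)·(-2) = 2 - 12 = -10; M22 = (-8)·(-1) - 4·(-3) = 8 - (-12) = 20; M33 = (-8)·(-2) - (-2)·6 = 16 - (-12) = 28; sum of minors = 38.
det A = (-8)·((-2)·(-1) - (-6)·(-2)) - (-2)·(6·(-1) - (-6)·(-3)) + 4·(6·(-2) - (-2)·(-3)) = (-8)·(-10) - (-2)·(-24) + 4·(-18) = -40.
So p(s) = det(sI - A) = s^3 + 11s^2 + 38s + 40.
Rational-root test: any integer root divides 40. Testing small divisors, s = -2 works: p(-2) = -8 + 44 + (-76) + 40 = 0, so (s + 2) is a factor.
Dividing, p(s) = (s + 2)(s^2 + 9s + 20).
Factor s^2 + 9s + 20: two numbers with sum -9 and product 20 are -4 and -5, so s^2 + 9s + 20 = (s + 4)(s + 5).
Hence p(s) = (s + 2) (s + 4) (s + 5), with roots -5, -4, -2.
The eigenvalues -5, -4, -2 are distinct and real, so A is diagonalisable and x(t) = e^{At} x(0) = V diag(e^{λ_i t}) V^{-1} x(0), where the columns of V are the eigenvectors.
λ = -5: A - (-5)I = [[-3, -2, 4], [6, 3, -6], [-3, -2, 4]]. v must be orthogonal to every row; (row 1) × (row 2) = [0, 6, 3], so take v_1 = [0, -2, -1]^T.
λ = -4: A - (-4)I = [[-4, -2, 4], [6, 2, -6], [-3, -2, 3]]. v must be orthogonal to every row; (row 1) × (row 2) = [4, 0, 4], so take v_2 = [1, 0, 1]^T.
λ = -2: A - (-2)I = [[-6, -2, 4], [6, 0, -6], [-3, -2, 1]]. v must be orthogonal to every row; (row 1) × (row 2) = [12, -12, 12], so take v_3 = [1, -1, 1]^T.
V = [v_1 v_2 v_3] = [[0, 1, 1], [-2, 0, -1], [-1, 1, 1]] has det V = 1, so V^{-1} = adj(V)/det V = [[1, 0, -1], [3, 1, -2], [-2, -1, 2]].
Modal coordinates z(0) = V^{-1} x(0): 1·2 + 0·0 + (-1)·(-2) = 4; 3·2 + 1·0 + (-2)·(-2) = 10; (-2)·2 + (-1)·0 + 2·(-2) = -8; so z(0) = [4, 10, -8]^T.
x_2(t) = Σ_i (v_i)_2 · z_i(0) · e^{λ_i t} (row 2 of V times the modal terms).
x_2(1.0) = (-2)·4·e^{-5·1.0} + 0·10·e^{-4·1.0} + (-1)·(-8)·e^{-2·1.0} = (-8)·0.006738 + 0·0.018316 + 8·0.135335 = 1.0288.

1.0288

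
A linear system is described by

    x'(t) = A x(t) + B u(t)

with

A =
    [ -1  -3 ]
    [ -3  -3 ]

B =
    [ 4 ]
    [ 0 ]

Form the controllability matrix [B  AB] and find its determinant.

AB = [[-4], [-12]]
Controllability matrix C = [B  AB] = [[4, -4], [0, -12]]
det(C) = 4·(-12) - (-4)·0 = -48 - 0 = -48
Since det(C) ≠ 0, rank(C) = 2 and the system is completely controllable.

-48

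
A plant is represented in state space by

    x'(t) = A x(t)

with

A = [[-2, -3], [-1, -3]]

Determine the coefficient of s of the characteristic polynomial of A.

For a 2×2 matrix, det(sI - A) = s^2 - (tr A)s + det A.
tr A = -5, det A = 3.
So p(s) = s^2 + 5s + 3.
The coefficient of s is 5.

5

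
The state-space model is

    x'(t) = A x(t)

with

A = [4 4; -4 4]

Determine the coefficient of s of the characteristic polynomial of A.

For a 2×2 matrix, det(sI - A) = s^2 - (tr A)s + det A.
tr A = 8, det A = 32.
So p(s) = s^2 - 8s + 32.
The coefficient of s is -8.

-8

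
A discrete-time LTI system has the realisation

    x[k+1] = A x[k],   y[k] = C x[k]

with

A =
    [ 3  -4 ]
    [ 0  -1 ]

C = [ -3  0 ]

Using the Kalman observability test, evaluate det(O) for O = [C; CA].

-36

CA = [[-9, 12]]
Observability matrix O = [C; CA] = [[-3, 0], [-9, 12]]
det(O) = (-3)·12 - 0·(-9) = -36 - 0 = -36
Since det(O) ≠ 0, rank(O) = 2 and the system is completely observable.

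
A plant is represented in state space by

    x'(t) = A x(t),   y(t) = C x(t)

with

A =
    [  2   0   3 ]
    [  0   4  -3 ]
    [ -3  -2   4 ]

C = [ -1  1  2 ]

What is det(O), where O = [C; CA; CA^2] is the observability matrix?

-116

CA = [[-8, 0, 2]]
CA^2 = [[-22, -4, -16]]
Observability matrix O = [C; CA; CA^2] = [[-1, 1, 2], [-8, 0, 2], [-22, -4, -16]]
Expanding along the first row, det(O) = (-1)·(0·(-16) - 2·(-4)) - 1·((-8)·(-16) - 2·(-22)) + 2·((-8)·(-4) - 0·(-22)) = (-1)·8 - 1·172 + 2·32 = -116
Since det(O) ≠ 0, rank(O) = 3 and the system is completely observable.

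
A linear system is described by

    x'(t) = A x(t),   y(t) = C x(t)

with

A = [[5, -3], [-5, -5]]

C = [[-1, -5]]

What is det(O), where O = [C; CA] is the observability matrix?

CA = [[20, 28]]
Observability matrix O = [C; CA] = [[-1, -5], [20, 28]]
det(O) = (-1)·28 - (-5)·20 = -28 - (-100) = 72
Since det(O) ≠ 0, rank(O) = 2 and the system is completely observable.

72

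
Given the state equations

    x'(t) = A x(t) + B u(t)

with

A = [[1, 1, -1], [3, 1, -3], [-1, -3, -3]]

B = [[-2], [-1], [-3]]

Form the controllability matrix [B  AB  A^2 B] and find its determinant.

AB = [[0], [2], [14]]
A^2B = [[-12], [-40], [-48]]
Controllability matrix C = [B  AB  A^2B] = [[-2, 0, -12], [-1, 2, -40], [-3, 14, -48]]
Expanding along the first row, det(C) = (-2)·(2·(-48) - (-40)·14) - 0·((-1)·(-48) - (-40)·(-3)) + (-12)·((-1)·14 - 2·(-3)) = (-2)·464 - 0·(-72) + (-12)·(-8) = -832
Since det(C) ≠ 0, rank(C) = 3 and the system is completely controllable.

-832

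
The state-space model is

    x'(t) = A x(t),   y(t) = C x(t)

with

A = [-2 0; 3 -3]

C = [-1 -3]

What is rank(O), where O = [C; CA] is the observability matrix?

CA = [[-7, 9]]
Observability matrix O = [C; CA] = [[-1, -3], [-7, 9]]
det(O) = (-1)·9 - (-3)·(-7) = -9 - 21 = -30 ≠ 0, so rank(O) = 2.
rank(O) = 2 = n, so the pair (A, C) is completely observable.

2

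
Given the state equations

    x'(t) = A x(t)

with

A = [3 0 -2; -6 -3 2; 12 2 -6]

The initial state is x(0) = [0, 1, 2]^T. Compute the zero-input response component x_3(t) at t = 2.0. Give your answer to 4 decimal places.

-1.2726

det(sI - A) = s^3 - (tr A)s^2 + (M11 + M22 + M33)s - det A, where Mii is the 2×2 principal minor of A obtained by deleting row i and column i.
tr A = 3 + (-3) + (-6) = -6; M11 = (-3)·(-6) - 2·2 = 18 - 4 = 14; M22 = 3·(-6) - (-2)·12 = -18 - (-24) = 6; M33 = 3·(-3) - 0·(-6) = -9 - 0 = -9; sum of minors = 11.
det A = 3·((-3)·(-6) - 2·2) - 0·((-6)·(-6) - 2·12) + (-2)·((-6)·2 - (-3)·12) = 3·14 - 0·12 + (-2)·24 = -6.
So p(s) = det(sI - A) = s^3 + 6s^2 + 11s + 6.
Rational-root test: any integer root divides 6. Testing small divisors, s = -1 works: p(-1) = -1 + 6 + (-11) + 6 = 0, so (s + 1) is a factor.
Dividing, p(s) = (s + 1)(s^2 + 5s + 6).
Factor s^2 + 5s + 6: two numbers with sum -5 and product 6 are -2 and -3, so s^2 + 5s + 6 = (s + 2)(s + 3).
Hence p(s) = (s + 1) (s + 2) (s + 3), with roots -3, -2, -1.
The eigenvalues -3, -2, -1 are distinct and real, so A is diagonalisable and x(t) = e^{At} x(0) = V diag(e^{λ_i t}) V^{-1} x(0), where the columns of V are the eigenvectors.
λ = -3: A - (-3)I = [[6, 0, -2], [-6, 0, 2], [12, 2, -3]]. v must be orthogonal to every row; (row 1) × (row 3) = [4, -6, 12], so take v_1 = [-2, 3, -6]^T.
λ = -2: A - (-2)I = [[5, 0, -2], [-6, -1, 2], [12, 2, -4]]. v must be orthogonal to every row; (row 1) × (row 2) = [-2, 2, -5], so take v_2 = [2, -2, 5]^T.
λ = -1: A - (-1)I = [[4, 0, -2], [-6, -2, 2], [12, 2, -5]]. v must be orthogonal to every row; (row 1) × (row 2) = [-4, 4, -8], so take v_3 = [-1, 1, -2]^T.
V = [v_1 v_2 v_3] = [[-2, 2, -1], [3, -2, 1], [-6, 5, -2]] has det V = -1, so V^{-1} = adj(V)/det V = [[1, 1, 0], [0, 2, 1], [-3, 2, 2]].
Modal coordinates z(0) = V^{-1} x(0): 1·0 + 1·1 + 0·2 = 1; 0·0 + 2·1 + 1·2 = 4; (-3)·0 + 2·1 + 2·2 = 6; so z(0) = [1, 4, 6]^T.
x_3(t) = Σ_i (v_i)_3 · z_i(0) · e^{λ_i t} (row 3 of V times the modal terms).
x_3(2.0) = (-6)·1·e^{-3·2.0} + 5·4·e^{-2·2.0} + (-2)·6·e^{-1·2.0} = (-6)·0.002479 + 20·0.018316 + (-12)·0.135335 = -1.2726.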